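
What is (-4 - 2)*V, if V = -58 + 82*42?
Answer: -20316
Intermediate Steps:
V = 3386 (V = -58 + 3444 = 3386)
(-4 - 2)*V = (-4 - 2)*3386 = -6*3386 = -20316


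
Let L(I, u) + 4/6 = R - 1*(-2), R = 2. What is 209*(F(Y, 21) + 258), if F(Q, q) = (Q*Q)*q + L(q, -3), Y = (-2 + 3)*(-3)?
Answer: 282359/3 ≈ 94120.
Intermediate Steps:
L(I, u) = 10/3 (L(I, u) = -⅔ + (2 - 1*(-2)) = -⅔ + (2 + 2) = -⅔ + 4 = 10/3)
Y = -3 (Y = 1*(-3) = -3)
F(Q, q) = 10/3 + q*Q² (F(Q, q) = (Q*Q)*q + 10/3 = Q²*q + 10/3 = q*Q² + 10/3 = 10/3 + q*Q²)
209*(F(Y, 21) + 258) = 209*((10/3 + 21*(-3)²) + 258) = 209*((10/3 + 21*9) + 258) = 209*((10/3 + 189) + 258) = 209*(577/3 + 258) = 209*(1351/3) = 282359/3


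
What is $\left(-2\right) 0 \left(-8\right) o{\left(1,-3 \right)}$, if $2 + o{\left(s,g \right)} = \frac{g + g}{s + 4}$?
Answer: $0$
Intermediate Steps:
$o{\left(s,g \right)} = -2 + \frac{2 g}{4 + s}$ ($o{\left(s,g \right)} = -2 + \frac{g + g}{s + 4} = -2 + \frac{2 g}{4 + s}$)
$\left(-2\right) 0 \left(-8\right) o{\left(1,-3 \right)} = \left(-2\right) 0 \left(-8\right) \frac{2 \left(-4 - 3 - 1\right)}{4 + 1} = 0 \left(-8\right) \frac{2 \left(-4 - 3 - 1\right)}{5} = 0 \cdot 2 \cdot \frac{1}{5} \left(-8\right) = 0 \left(- \frac{16}{5}\right) = 0$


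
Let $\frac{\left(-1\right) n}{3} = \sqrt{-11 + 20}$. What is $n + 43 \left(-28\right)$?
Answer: $-1213$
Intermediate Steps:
$n = -9$ ($n = - 3 \sqrt{-11 + 20} = - 3 \sqrt{9} = \left(-3\right) 3 = -9$)
$n + 43 \left(-28\right) = -9 + 43 \left(-28\right) = -9 - 1204 = -1213$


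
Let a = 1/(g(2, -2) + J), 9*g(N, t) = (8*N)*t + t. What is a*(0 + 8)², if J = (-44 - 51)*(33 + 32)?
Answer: -576/55609 ≈ -0.010358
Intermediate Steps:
g(N, t) = t/9 + 8*N*t/9 (g(N, t) = ((8*N)*t + t)/9 = (8*N*t + t)/9 = (t + 8*N*t)/9 = t/9 + 8*N*t/9)
J = -6175 (J = -95*65 = -6175)
a = -9/55609 (a = 1/((⅑)*(-2)*(1 + 8*2) - 6175) = 1/((⅑)*(-2)*(1 + 16) - 6175) = 1/((⅑)*(-2)*17 - 6175) = 1/(-34/9 - 6175) = 1/(-55609/9) = -9/55609 ≈ -0.00016184)
a*(0 + 8)² = -9*(0 + 8)²/55609 = -9/55609*8² = -9/55609*64 = -576/55609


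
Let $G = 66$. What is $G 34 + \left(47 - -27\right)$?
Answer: $2318$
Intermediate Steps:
$G 34 + \left(47 - -27\right) = 66 \cdot 34 + \left(47 - -27\right) = 2244 + \left(47 + 27\right) = 2244 + 74 = 2318$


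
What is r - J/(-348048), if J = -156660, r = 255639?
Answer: 7414540501/29004 ≈ 2.5564e+5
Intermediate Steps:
r - J/(-348048) = 255639 - (-156660)/(-348048) = 255639 - (-156660)*(-1)/348048 = 255639 - 1*13055/29004 = 255639 - 13055/29004 = 7414540501/29004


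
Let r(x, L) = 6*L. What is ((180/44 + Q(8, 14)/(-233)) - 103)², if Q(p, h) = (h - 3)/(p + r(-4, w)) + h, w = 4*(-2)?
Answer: 102945354147601/10510350400 ≈ 9794.7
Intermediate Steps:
w = -8
Q(p, h) = h + (-3 + h)/(-48 + p) (Q(p, h) = (h - 3)/(p + 6*(-8)) + h = (-3 + h)/(p - 48) + h = (-3 + h)/(-48 + p) + h = h + (-3 + h)/(-48 + p))
((180/44 + Q(8, 14)/(-233)) - 103)² = ((180/44 + ((-3 - 47*14 + 14*8)/(-48 + 8))/(-233)) - 103)² = ((180*(1/44) + ((-3 - 658 + 112)/(-40))*(-1/233)) - 103)² = ((45/11 - 1/40*(-549)*(-1/233)) - 103)² = ((45/11 + (549/40)*(-1/233)) - 103)² = ((45/11 - 549/9320) - 103)² = (413361/102520 - 103)² = (-10146199/102520)² = 102945354147601/10510350400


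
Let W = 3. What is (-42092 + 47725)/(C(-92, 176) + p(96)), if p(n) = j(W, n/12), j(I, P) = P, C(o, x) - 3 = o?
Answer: -5633/81 ≈ -69.543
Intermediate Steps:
C(o, x) = 3 + o
p(n) = n/12
(-42092 + 47725)/(C(-92, 176) + p(96)) = (-42092 + 47725)/((3 - 92) + (1/12)*96) = 5633/(-89 + 8) = 5633/(-81) = 5633*(-1/81) = -5633/81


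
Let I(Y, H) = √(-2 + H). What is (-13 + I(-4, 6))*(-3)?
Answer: 33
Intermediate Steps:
(-13 + I(-4, 6))*(-3) = (-13 + √(-2 + 6))*(-3) = (-13 + √4)*(-3) = (-13 + 2)*(-3) = -11*(-3) = 33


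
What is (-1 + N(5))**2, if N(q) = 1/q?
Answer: 16/25 ≈ 0.64000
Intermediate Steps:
(-1 + N(5))**2 = (-1 + 1/5)**2 = (-4/5)**2 = 16/25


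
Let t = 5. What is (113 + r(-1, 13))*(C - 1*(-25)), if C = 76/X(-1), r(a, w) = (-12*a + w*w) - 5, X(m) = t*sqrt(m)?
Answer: 7225 - 21964*I/5 ≈ 7225.0 - 4392.8*I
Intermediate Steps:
X(m) = 5*sqrt(m)
r(a, w) = -5 + w**2 - 12*a (r(a, w) = (-12*a + w**2) - 5 = (w**2 - 12*a) - 5 = -5 + w**2 - 12*a)
C = -76*I/5 (C = 76/((5*sqrt(-1))) = 76/((5*I)) = 76*(-I/5) = -76*I/5 ≈ -15.2*I)
(113 + r(-1, 13))*(C - 1*(-25)) = (113 + (-5 + 13**2 - 12*(-1)))*(-76*I/5 - 1*(-25)) = (113 + (-5 + 169 + 12))*(-76*I/5 + 25) = (113 + 176)*(25 - 76*I/5) = 289*(25 - 76*I/5) = 7225 - 21964*I/5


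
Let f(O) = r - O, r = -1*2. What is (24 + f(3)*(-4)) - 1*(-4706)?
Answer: 4750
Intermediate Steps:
r = -2
f(O) = -2 - O
(24 + f(3)*(-4)) - 1*(-4706) = (24 + (-2 - 1*3)*(-4)) - 1*(-4706) = (24 + (-2 - 3)*(-4)) + 4706 = (24 - 5*(-4)) + 4706 = (24 + 20) + 4706 = 44 + 4706 = 4750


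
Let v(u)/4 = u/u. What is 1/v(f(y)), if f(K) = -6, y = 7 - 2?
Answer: 1/4 ≈ 0.25000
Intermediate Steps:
y = 5
v(u) = 4 (v(u) = 4*(u/u) = 4*1 = 4)
1/v(f(y)) = 1/4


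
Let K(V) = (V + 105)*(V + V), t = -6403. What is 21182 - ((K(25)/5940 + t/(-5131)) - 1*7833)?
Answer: 44212592339/1523907 ≈ 29013.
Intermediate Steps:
K(V) = 2*V*(105 + V) (K(V) = (105 + V)*(2*V) = 2*V*(105 + V))
21182 - ((K(25)/5940 + t/(-5131)) - 1*7833) = 21182 - (((2*25*(105 + 25))/5940 - 6403/(-5131)) - 1*7833) = 21182 - (((2*25*130)*(1/5940) - 6403*(-1/5131)) - 7833) = 21182 - ((6500*(1/5940) + 6403/5131) - 7833) = 21182 - ((325/297 + 6403/5131) - 7833) = 21182 - (3569266/1523907 - 7833) = 21182 - 1*(-11933194265/1523907) = 21182 + 11933194265/1523907 = 44212592339/1523907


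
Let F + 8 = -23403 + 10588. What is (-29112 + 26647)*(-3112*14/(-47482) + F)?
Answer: 750368330435/23741 ≈ 3.1606e+7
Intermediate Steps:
F = -12823 (F = -8 + (-23403 + 10588) = -8 - 12815 = -12823)
(-29112 + 26647)*(-3112*14/(-47482) + F) = (-29112 + 26647)*(-3112*14/(-47482) - 12823) = -2465*(-43568*(-1/47482) - 12823) = -2465*(21784/23741 - 12823) = -2465*(-304409059/23741) = 750368330435/23741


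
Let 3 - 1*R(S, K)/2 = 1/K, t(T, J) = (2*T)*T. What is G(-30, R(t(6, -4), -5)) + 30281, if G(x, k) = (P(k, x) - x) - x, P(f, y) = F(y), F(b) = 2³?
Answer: 30349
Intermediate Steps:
F(b) = 8
P(f, y) = 8
t(T, J) = 2*T²
R(S, K) = 6 - 2/K
G(x, k) = 8 - 2*x (G(x, k) = (8 - x) - x = 8 - 2*x)
G(-30, R(t(6, -4), -5)) + 30281 = (8 - 2*(-30)) + 30281 = (8 + 60) + 30281 = 68 + 30281 = 30349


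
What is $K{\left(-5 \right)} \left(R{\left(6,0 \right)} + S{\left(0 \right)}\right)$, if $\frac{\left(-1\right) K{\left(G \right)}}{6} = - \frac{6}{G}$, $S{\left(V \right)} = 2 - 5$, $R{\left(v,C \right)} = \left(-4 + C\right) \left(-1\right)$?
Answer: $- \frac{36}{5} \approx -7.2$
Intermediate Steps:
$R{\left(v,C \right)} = 4 - C$
$S{\left(V \right)} = -3$
$K{\left(G \right)} = \frac{36}{G}$ ($K{\left(G \right)} = - 6 \left(- \frac{6}{G}\right) = \frac{36}{G}$)
$K{\left(-5 \right)} \left(R{\left(6,0 \right)} + S{\left(0 \right)}\right) = \frac{36}{-5} \left(\left(4 - 0\right) - 3\right) = 36 \left(- \frac{1}{5}\right) \left(\left(4 + 0\right) - 3\right) = - \frac{36 \left(4 - 3\right)}{5} = \left(- \frac{36}{5}\right) 1 = - \frac{36}{5}$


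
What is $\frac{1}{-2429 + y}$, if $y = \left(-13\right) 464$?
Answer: $- \frac{1}{8461} \approx -0.00011819$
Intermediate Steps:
$y = -6032$
$\frac{1}{-2429 + y} = \frac{1}{-2429 - 6032} = \frac{1}{-8461} = - \frac{1}{8461}$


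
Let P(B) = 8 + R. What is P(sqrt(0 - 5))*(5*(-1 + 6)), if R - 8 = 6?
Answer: 550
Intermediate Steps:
R = 14 (R = 8 + 6 = 14)
P(B) = 22 (P(B) = 8 + 14 = 22)
P(sqrt(0 - 5))*(5*(-1 + 6)) = 22*(5*(-1 + 6)) = 22*(5*5) = 22*25 = 550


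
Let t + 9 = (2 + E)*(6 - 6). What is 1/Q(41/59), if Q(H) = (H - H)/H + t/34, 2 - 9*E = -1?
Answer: -34/9 ≈ -3.7778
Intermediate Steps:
E = ⅓ (E = 2/9 - ⅑*(-1) = 2/9 + ⅑ = ⅓ ≈ 0.33333)
t = -9 (t = -9 + (2 + ⅓)*(6 - 6) = -9 + (7/3)*0 = -9 + 0 = -9)
Q(H) = -9/34 (Q(H) = (H - H)/H - 9/34 = 0/H - 9*1/34 = 0 - 9/34 = -9/34)
1/Q(41/59) = 1/(-9/34) = -34/9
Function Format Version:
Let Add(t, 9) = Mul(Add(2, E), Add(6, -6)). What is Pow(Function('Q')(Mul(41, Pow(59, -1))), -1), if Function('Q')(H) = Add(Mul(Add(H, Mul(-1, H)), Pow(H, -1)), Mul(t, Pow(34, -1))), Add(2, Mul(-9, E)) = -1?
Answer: Rational(-34, 9) ≈ -3.7778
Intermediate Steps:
E = Rational(1, 3) (E = Add(Rational(2, 9), Mul(Rational(-1, 9), -1)) = Add(Rational(2, 9), Rational(1, 9)) = Rational(1, 3) ≈ 0.33333)
t = -9 (t = Add(-9, Mul(Add(2, Rational(1, 3)), Add(6, -6))) = Add(-9, Mul(Rational(7, 3), 0)) = Add(-9, 0) = -9)
Function('Q')(H) = Rational(-9, 34) (Function('Q')(H) = Add(Mul(Add(H, Mul(-1, H)), Pow(H, -1)), Mul(-9, Pow(34, -1))) = Add(Mul(0, Pow(H, -1)), Mul(-9, Rational(1, 34))) = Add(0, Rational(-9, 34)) = Rational(-9, 34))
Pow(Function('Q')(Mul(41, Pow(59, -1))), -1) = Pow(Rational(-9, 34), -1) = Rational(-34, 9)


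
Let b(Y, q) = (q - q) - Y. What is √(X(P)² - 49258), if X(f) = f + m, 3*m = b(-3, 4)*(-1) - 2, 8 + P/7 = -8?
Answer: I*√327041/3 ≈ 190.63*I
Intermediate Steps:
b(Y, q) = -Y (b(Y, q) = 0 - Y = -Y)
P = -112 (P = -56 + 7*(-8) = -56 - 56 = -112)
m = -5/3 (m = (-1*(-3)*(-1) - 2)/3 = (3*(-1) - 2)/3 = (-3 - 2)/3 = (⅓)*(-5) = -5/3 ≈ -1.6667)
X(f) = -5/3 + f (X(f) = f - 5/3 = -5/3 + f)
√(X(P)² - 49258) = √((-5/3 - 112)² - 49258) = √((-341/3)² - 49258) = √(116281/9 - 49258) = √(-327041/9) = I*√327041/3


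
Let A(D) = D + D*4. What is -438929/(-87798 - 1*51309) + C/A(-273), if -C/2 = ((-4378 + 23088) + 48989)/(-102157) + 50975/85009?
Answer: 578102356451131209/183219698737710635 ≈ 3.1552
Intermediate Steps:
C = 1095142432/8684264413 (C = -2*(((-4378 + 23088) + 48989)/(-102157) + 50975/85009) = -2*((18710 + 48989)*(-1/102157) + 50975*(1/85009)) = -2*(67699*(-1/102157) + 50975/85009) = -2*(-67699/102157 + 50975/85009) = -2*(-547571216/8684264413) = 1095142432/8684264413 ≈ 0.12611)
A(D) = 5*D (A(D) = D + 4*D = 5*D)
-438929/(-87798 - 1*51309) + C/A(-273) = -438929/(-87798 - 1*51309) + 1095142432/(8684264413*((5*(-273)))) = -438929/(-87798 - 51309) + (1095142432/8684264413)/(-1365) = -438929/(-139107) + (1095142432/8684264413)*(-1/1365) = -438929*(-1/139107) - 1095142432/11854020923745 = 438929/139107 - 1095142432/11854020923745 = 578102356451131209/183219698737710635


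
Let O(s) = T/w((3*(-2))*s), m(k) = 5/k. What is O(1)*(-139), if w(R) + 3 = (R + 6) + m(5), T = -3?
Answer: -417/2 ≈ -208.50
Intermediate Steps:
w(R) = 4 + R (w(R) = -3 + ((R + 6) + 5/5) = -3 + ((6 + R) + 5*(⅕)) = -3 + ((6 + R) + 1) = -3 + (7 + R) = 4 + R)
O(s) = -3/(4 - 6*s) (O(s) = -3/(4 + (3*(-2))*s) = -3/(4 - 6*s))
O(1)*(-139) = (3/(2*(-2 + 3*1)))*(-139) = (3/(2*(-2 + 3)))*(-139) = ((3/2)/1)*(-139) = ((3/2)*1)*(-139) = (3/2)*(-139) = -417/2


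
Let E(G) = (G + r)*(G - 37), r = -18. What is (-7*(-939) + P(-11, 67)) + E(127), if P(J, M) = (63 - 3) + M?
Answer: 16510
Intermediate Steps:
P(J, M) = 60 + M
E(G) = (-37 + G)*(-18 + G) (E(G) = (G - 18)*(G - 37) = (-18 + G)*(-37 + G) = (-37 + G)*(-18 + G))
(-7*(-939) + P(-11, 67)) + E(127) = (-7*(-939) + (60 + 67)) + (666 + 127² - 55*127) = (6573 + 127) + (666 + 16129 - 6985) = 6700 + 9810 = 16510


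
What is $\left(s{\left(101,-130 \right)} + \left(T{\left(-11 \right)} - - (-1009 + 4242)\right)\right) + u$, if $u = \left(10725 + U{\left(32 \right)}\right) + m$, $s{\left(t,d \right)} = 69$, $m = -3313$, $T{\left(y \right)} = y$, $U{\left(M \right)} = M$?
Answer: $10735$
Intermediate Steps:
$u = 7444$ ($u = \left(10725 + 32\right) - 3313 = 10757 - 3313 = 7444$)
$\left(s{\left(101,-130 \right)} + \left(T{\left(-11 \right)} - - (-1009 + 4242)\right)\right) + u = \left(69 - \left(11 - \left(-1009 + 4242\right)\right)\right) + 7444 = \left(69 - \left(11 - 3233\right)\right) + 7444 = \left(69 - -3222\right) + 7444 = \left(69 + \left(-11 + 3233\right)\right) + 7444 = \left(69 + 3222\right) + 7444 = 3291 + 7444 = 10735$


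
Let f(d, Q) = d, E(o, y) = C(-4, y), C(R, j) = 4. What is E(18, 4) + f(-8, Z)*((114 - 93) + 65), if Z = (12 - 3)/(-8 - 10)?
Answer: -684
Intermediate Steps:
E(o, y) = 4
Z = -½ (Z = 9/(-18) = 9*(-1/18) = -½ ≈ -0.50000)
E(18, 4) + f(-8, Z)*((114 - 93) + 65) = 4 - 8*((114 - 93) + 65) = 4 - 8*(21 + 65) = 4 - 8*86 = 4 - 688 = -684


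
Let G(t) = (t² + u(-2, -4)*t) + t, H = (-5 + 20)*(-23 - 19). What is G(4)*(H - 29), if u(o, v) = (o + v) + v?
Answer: 13180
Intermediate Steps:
u(o, v) = o + 2*v
H = -630 (H = 15*(-42) = -630)
G(t) = t² - 9*t (G(t) = (t² + (-2 + 2*(-4))*t) + t = (t² + (-2 - 8)*t) + t = (t² - 10*t) + t = t² - 9*t)
G(4)*(H - 29) = (4*(-9 + 4))*(-630 - 29) = (4*(-5))*(-659) = -20*(-659) = 13180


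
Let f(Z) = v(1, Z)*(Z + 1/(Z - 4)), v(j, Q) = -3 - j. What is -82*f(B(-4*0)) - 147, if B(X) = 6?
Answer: 1985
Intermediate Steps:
f(Z) = -4*Z - 4/(-4 + Z) (f(Z) = (-3 - 1*1)*(Z + 1/(Z - 4)) = (-3 - 1)*(Z + 1/(-4 + Z)) = -4*(Z + 1/(-4 + Z)) = -4*Z - 4/(-4 + Z))
-82*f(B(-4*0)) - 147 = -328*(-1 - 1*6² + 4*6)/(-4 + 6) - 147 = -328*(-1 - 1*36 + 24)/2 - 147 = -328*(-1 - 36 + 24)/2 - 147 = -328*(-13)/2 - 147 = -82*(-26) - 147 = 2132 - 147 = 1985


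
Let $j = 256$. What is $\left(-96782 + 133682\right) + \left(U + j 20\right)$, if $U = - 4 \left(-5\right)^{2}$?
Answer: $41920$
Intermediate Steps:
$U = -100$ ($U = \left(-4\right) 25 = -100$)
$\left(-96782 + 133682\right) + \left(U + j 20\right) = \left(-96782 + 133682\right) + \left(-100 + 256 \cdot 20\right) = 36900 + \left(-100 + 5120\right) = 36900 + 5020 = 41920$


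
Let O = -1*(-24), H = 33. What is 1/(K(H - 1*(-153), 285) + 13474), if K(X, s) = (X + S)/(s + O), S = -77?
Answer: 309/4163575 ≈ 7.4215e-5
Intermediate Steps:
O = 24
K(X, s) = (-77 + X)/(24 + s) (K(X, s) = (X - 77)/(s + 24) = (-77 + X)/(24 + s))
1/(K(H - 1*(-153), 285) + 13474) = 1/((-77 + (33 - 1*(-153)))/(24 + 285) + 13474) = 1/((-77 + (33 + 153))/309 + 13474) = 1/((-77 + 186)/309 + 13474) = 1/((1/309)*109 + 13474) = 1/(109/309 + 13474) = 1/(4163575/309) = 309/4163575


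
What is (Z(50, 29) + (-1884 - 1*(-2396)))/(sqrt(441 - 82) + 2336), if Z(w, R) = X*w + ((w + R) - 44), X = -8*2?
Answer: -591008/5456537 + 253*sqrt(359)/5456537 ≈ -0.10743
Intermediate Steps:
X = -16
Z(w, R) = -44 + R - 15*w (Z(w, R) = -16*w + ((w + R) - 44) = -16*w + ((R + w) - 44) = -16*w + (-44 + R + w) = -44 + R - 15*w)
(Z(50, 29) + (-1884 - 1*(-2396)))/(sqrt(441 - 82) + 2336) = ((-44 + 29 - 15*50) + (-1884 - 1*(-2396)))/(sqrt(441 - 82) + 2336) = ((-44 + 29 - 750) + (-1884 + 2396))/(sqrt(359) + 2336) = (-765 + 512)/(2336 + sqrt(359)) = -253/(2336 + sqrt(359))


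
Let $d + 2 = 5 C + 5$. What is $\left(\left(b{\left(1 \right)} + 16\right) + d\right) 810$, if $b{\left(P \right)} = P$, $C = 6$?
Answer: $40500$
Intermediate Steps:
$d = 33$ ($d = -2 + \left(5 \cdot 6 + 5\right) = -2 + \left(30 + 5\right) = -2 + 35 = 33$)
$\left(\left(b{\left(1 \right)} + 16\right) + d\right) 810 = \left(\left(1 + 16\right) + 33\right) 810 = \left(17 + 33\right) 810 = 50 \cdot 810 = 40500$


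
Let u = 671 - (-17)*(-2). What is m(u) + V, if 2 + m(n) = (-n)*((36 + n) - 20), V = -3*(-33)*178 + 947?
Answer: -397394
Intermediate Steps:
V = 18569 (V = 99*178 + 947 = 17622 + 947 = 18569)
u = 637 (u = 671 - 1*34 = 671 - 34 = 637)
m(n) = -2 - n*(16 + n) (m(n) = -2 + (-n)*((36 + n) - 20) = -2 + (-n)*(16 + n) = -2 - n*(16 + n))
m(u) + V = (-2 - 1*637² - 16*637) + 18569 = (-2 - 1*405769 - 10192) + 18569 = (-2 - 405769 - 10192) + 18569 = -415963 + 18569 = -397394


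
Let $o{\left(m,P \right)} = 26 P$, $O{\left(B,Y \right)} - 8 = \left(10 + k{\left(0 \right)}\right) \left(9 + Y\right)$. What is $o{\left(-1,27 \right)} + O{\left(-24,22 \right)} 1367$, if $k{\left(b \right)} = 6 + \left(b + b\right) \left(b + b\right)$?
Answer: $689670$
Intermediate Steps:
$k{\left(b \right)} = 6 + 4 b^{2}$ ($k{\left(b \right)} = 6 + 2 b 2 b = 6 + 4 b^{2}$)
$O{\left(B,Y \right)} = 152 + 16 Y$ ($O{\left(B,Y \right)} = 8 + \left(10 + \left(6 + 4 \cdot 0^{2}\right)\right) \left(9 + Y\right) = 8 + \left(10 + \left(6 + 4 \cdot 0\right)\right) \left(9 + Y\right) = 8 + \left(10 + \left(6 + 0\right)\right) \left(9 + Y\right) = 8 + \left(10 + 6\right) \left(9 + Y\right) = 8 + 16 \left(9 + Y\right) = 8 + \left(144 + 16 Y\right) = 152 + 16 Y$)
$o{\left(-1,27 \right)} + O{\left(-24,22 \right)} 1367 = 26 \cdot 27 + \left(152 + 16 \cdot 22\right) 1367 = 702 + \left(152 + 352\right) 1367 = 702 + 504 \cdot 1367 = 702 + 688968 = 689670$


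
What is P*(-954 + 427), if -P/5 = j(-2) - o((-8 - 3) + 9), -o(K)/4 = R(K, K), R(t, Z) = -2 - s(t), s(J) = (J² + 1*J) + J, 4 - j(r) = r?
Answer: -5270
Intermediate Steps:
j(r) = 4 - r
s(J) = J² + 2*J (s(J) = (J² + J) + J = (J + J²) + J = J² + 2*J)
R(t, Z) = -2 - t*(2 + t)
o(K) = 8 + 4*K*(2 + K) (o(K) = -4*(-2 - K*(2 + K)) = 8 + 4*K*(2 + K))
P = 10 (P = -5*((4 - 1*(-2)) - (8 + 4*((-8 - 3) + 9)*(2 + ((-8 - 3) + 9)))) = -5*((4 + 2) - (8 + 4*(-11 + 9)*(2 + (-11 + 9)))) = -5*(6 - (8 + 4*(-2)*(2 - 2))) = -5*(6 - (8 + 4*(-2)*0)) = -5*(6 - (8 + 0)) = -5*(6 - 1*8) = -5*(6 - 8) = -5*(-2) = 10)
P*(-954 + 427) = 10*(-954 + 427) = 10*(-527) = -5270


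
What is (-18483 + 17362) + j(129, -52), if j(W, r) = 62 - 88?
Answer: -1147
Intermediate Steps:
j(W, r) = -26
(-18483 + 17362) + j(129, -52) = (-18483 + 17362) - 26 = -1121 - 26 = -1147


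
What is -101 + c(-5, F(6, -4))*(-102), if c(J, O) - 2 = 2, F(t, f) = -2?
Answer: -509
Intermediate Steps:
c(J, O) = 4 (c(J, O) = 2 + 2 = 4)
-101 + c(-5, F(6, -4))*(-102) = -101 + 4*(-102) = -101 - 408 = -509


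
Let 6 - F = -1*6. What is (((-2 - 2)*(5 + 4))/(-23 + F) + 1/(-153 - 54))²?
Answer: 55368481/5184729 ≈ 10.679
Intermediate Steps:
F = 12 (F = 6 - (-1)*6 = 6 - 1*(-6) = 6 + 6 = 12)
(((-2 - 2)*(5 + 4))/(-23 + F) + 1/(-153 - 54))² = (((-2 - 2)*(5 + 4))/(-23 + 12) + 1/(-153 - 54))² = ((-4*9)/(-11) + 1/(-207))² = (-1/11*(-36) - 1/207)² = (36/11 - 1/207)² = (7441/2277)² = 55368481/5184729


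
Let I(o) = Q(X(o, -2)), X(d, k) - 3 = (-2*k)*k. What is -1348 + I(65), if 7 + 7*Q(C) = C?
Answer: -9448/7 ≈ -1349.7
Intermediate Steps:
X(d, k) = 3 - 2*k² (X(d, k) = 3 + (-2*k)*k = 3 - 2*k²)
Q(C) = -1 + C/7
I(o) = -12/7 (I(o) = -1 + (3 - 2*(-2)²)/7 = -1 + (3 - 2*4)/7 = -1 + (3 - 8)/7 = -1 + (⅐)*(-5) = -1 - 5/7 = -12/7)
-1348 + I(65) = -1348 - 12/7 = -9448/7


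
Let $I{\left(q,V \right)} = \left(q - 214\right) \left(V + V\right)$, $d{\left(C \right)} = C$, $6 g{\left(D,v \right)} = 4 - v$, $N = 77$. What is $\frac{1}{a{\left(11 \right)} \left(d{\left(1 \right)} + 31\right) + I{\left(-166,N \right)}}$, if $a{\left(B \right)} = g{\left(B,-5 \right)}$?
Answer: $- \frac{1}{58472} \approx -1.7102 \cdot 10^{-5}$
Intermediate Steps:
$g{\left(D,v \right)} = \frac{2}{3} - \frac{v}{6}$ ($g{\left(D,v \right)} = \frac{4 - v}{6} = \frac{2}{3} - \frac{v}{6}$)
$a{\left(B \right)} = \frac{3}{2}$ ($a{\left(B \right)} = \frac{2}{3} - - \frac{5}{6} = \frac{2}{3} + \frac{5}{6} = \frac{3}{2}$)
$I{\left(q,V \right)} = 2 V \left(-214 + q\right)$ ($I{\left(q,V \right)} = \left(-214 + q\right) 2 V = 2 V \left(-214 + q\right)$)
$\frac{1}{a{\left(11 \right)} \left(d{\left(1 \right)} + 31\right) + I{\left(-166,N \right)}} = \frac{1}{\frac{3 \left(1 + 31\right)}{2} + 2 \cdot 77 \left(-214 - 166\right)} = \frac{1}{\frac{3}{2} \cdot 32 + 2 \cdot 77 \left(-380\right)} = \frac{1}{48 - 58520} = \frac{1}{-58472} = - \frac{1}{58472}$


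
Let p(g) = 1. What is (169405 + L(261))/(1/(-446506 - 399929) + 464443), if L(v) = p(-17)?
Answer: 71695583805/196560405352 ≈ 0.36475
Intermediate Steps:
L(v) = 1
(169405 + L(261))/(1/(-446506 - 399929) + 464443) = (169405 + 1)/(1/(-446506 - 399929) + 464443) = 169406/(1/(-846435) + 464443) = 169406/(-1/846435 + 464443) = 169406/(393120810704/846435) = 169406*(846435/393120810704) = 71695583805/196560405352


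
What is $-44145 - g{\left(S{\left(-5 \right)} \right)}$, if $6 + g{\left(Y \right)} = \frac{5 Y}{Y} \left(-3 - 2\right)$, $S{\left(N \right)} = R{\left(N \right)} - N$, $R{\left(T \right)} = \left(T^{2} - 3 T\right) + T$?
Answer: $-44114$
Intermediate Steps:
$R{\left(T \right)} = T^{2} - 2 T$
$S{\left(N \right)} = - N + N \left(-2 + N\right)$ ($S{\left(N \right)} = N \left(-2 + N\right) - N = - N + N \left(-2 + N\right)$)
$g{\left(Y \right)} = -31$ ($g{\left(Y \right)} = -6 + \frac{5 Y}{Y} \left(-3 - 2\right) = -6 + 5 \left(-5\right) = -6 - 25 = -31$)
$-44145 - g{\left(S{\left(-5 \right)} \right)} = -44145 - -31 = -44145 + 31 = -44114$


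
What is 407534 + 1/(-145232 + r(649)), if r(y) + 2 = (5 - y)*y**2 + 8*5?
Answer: 110604172538691/271398638 ≈ 4.0753e+5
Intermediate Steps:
r(y) = 38 + y**2*(5 - y) (r(y) = -2 + ((5 - y)*y**2 + 8*5) = -2 + (y**2*(5 - y) + 40) = -2 + (40 + y**2*(5 - y)) = 38 + y**2*(5 - y))
407534 + 1/(-145232 + r(649)) = 407534 + 1/(-145232 + (38 - 1*649**3 + 5*649**2)) = 407534 + 1/(-145232 + (38 - 1*273359449 + 5*421201)) = 407534 + 1/(-145232 + (38 - 273359449 + 2106005)) = 407534 + 1/(-145232 - 271253406) = 407534 + 1/(-271398638) = 407534 - 1/271398638 = 110604172538691/271398638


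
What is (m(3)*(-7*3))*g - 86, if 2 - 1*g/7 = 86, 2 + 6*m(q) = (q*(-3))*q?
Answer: -59768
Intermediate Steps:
m(q) = -1/3 - q**2/2 (m(q) = -1/3 + ((q*(-3))*q)/6 = -1/3 + ((-3*q)*q)/6 = -1/3 + (-3*q**2)/6 = -1/3 - q**2/2)
g = -588 (g = 14 - 7*86 = 14 - 602 = -588)
(m(3)*(-7*3))*g - 86 = ((-1/3 - 1/2*3**2)*(-7*3))*(-588) - 86 = ((-1/3 - 1/2*9)*(-21))*(-588) - 86 = ((-1/3 - 9/2)*(-21))*(-588) - 86 = -29/6*(-21)*(-588) - 86 = (203/2)*(-588) - 86 = -59682 - 86 = -59768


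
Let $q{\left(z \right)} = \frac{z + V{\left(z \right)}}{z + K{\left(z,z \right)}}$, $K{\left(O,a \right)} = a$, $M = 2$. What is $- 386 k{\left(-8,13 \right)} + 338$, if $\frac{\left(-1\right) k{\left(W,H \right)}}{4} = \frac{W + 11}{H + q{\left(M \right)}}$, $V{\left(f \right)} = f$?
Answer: $\frac{4682}{7} \approx 668.86$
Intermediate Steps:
$q{\left(z \right)} = 1$ ($q{\left(z \right)} = \frac{z + z}{z + z} = \frac{2 z}{2 z} = 2 z \frac{1}{2 z} = 1$)
$k{\left(W,H \right)} = - \frac{4 \left(11 + W\right)}{1 + H}$ ($k{\left(W,H \right)} = - 4 \frac{W + 11}{H + 1} = - 4 \frac{11 + W}{1 + H} = - \frac{4 \left(11 + W\right)}{1 + H}$)
$- 386 k{\left(-8,13 \right)} + 338 = - 386 \frac{4 \left(-11 - -8\right)}{1 + 13} + 338 = - 386 \frac{4 \left(-11 + 8\right)}{14} + 338 = - 386 \cdot 4 \cdot \frac{1}{14} \left(-3\right) + 338 = \left(-386\right) \left(- \frac{6}{7}\right) + 338 = \frac{2316}{7} + 338 = \frac{4682}{7}$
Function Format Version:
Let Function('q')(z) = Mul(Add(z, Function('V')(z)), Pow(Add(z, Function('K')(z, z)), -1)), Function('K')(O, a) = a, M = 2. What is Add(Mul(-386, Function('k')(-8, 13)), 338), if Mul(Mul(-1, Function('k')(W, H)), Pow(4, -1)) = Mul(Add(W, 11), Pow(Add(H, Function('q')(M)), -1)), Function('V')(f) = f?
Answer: Rational(4682, 7) ≈ 668.86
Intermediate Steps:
Function('q')(z) = 1 (Function('q')(z) = Mul(Add(z, z), Pow(Add(z, z), -1)) = Mul(Mul(2, z), Pow(Mul(2, z), -1)) = Mul(Mul(2, z), Mul(Rational(1, 2), Pow(z, -1))) = 1)
Function('k')(W, H) = Mul(-4, Pow(Add(1, H), -1), Add(11, W)) (Function('k')(W, H) = Mul(-4, Mul(Add(W, 11), Pow(Add(H, 1), -1))) = Mul(-4, Mul(Add(11, W), Pow(Add(1, H), -1))) = Mul(-4, Mul(Pow(Add(1, H), -1), Add(11, W))) = Mul(-4, Pow(Add(1, H), -1), Add(11, W)))
Add(Mul(-386, Function('k')(-8, 13)), 338) = Add(Mul(-386, Mul(4, Pow(Add(1, 13), -1), Add(-11, Mul(-1, -8)))), 338) = Add(Mul(-386, Mul(4, Pow(14, -1), Add(-11, 8))), 338) = Add(Mul(-386, Mul(4, Rational(1, 14), -3)), 338) = Add(Mul(-386, Rational(-6, 7)), 338) = Add(Rational(2316, 7), 338) = Rational(4682, 7)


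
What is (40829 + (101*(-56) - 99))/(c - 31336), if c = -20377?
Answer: -35074/51713 ≈ -0.67824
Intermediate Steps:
(40829 + (101*(-56) - 99))/(c - 31336) = (40829 + (101*(-56) - 99))/(-20377 - 31336) = (40829 + (-5656 - 99))/(-51713) = (40829 - 5755)*(-1/51713) = 35074*(-1/51713) = -35074/51713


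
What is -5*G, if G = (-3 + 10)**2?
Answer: -245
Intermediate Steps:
G = 49 (G = 7**2 = 49)
-5*G = -5*49 = -245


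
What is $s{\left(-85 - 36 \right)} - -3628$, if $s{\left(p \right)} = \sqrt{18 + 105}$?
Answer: $3628 + \sqrt{123} \approx 3639.1$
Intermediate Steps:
$s{\left(p \right)} = \sqrt{123}$
$s{\left(-85 - 36 \right)} - -3628 = \sqrt{123} - -3628 = \sqrt{123} + 3628 = 3628 + \sqrt{123}$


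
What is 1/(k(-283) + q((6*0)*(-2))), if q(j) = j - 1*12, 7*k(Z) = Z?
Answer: -7/367 ≈ -0.019074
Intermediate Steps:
k(Z) = Z/7
q(j) = -12 + j (q(j) = j - 12 = -12 + j)
1/(k(-283) + q((6*0)*(-2))) = 1/((⅐)*(-283) + (-12 + (6*0)*(-2))) = 1/(-283/7 + (-12 + 0*(-2))) = 1/(-283/7 + (-12 + 0)) = 1/(-283/7 - 12) = 1/(-367/7) = -7/367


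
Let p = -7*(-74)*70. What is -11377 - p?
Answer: -47637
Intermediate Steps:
p = 36260 (p = 518*70 = 36260)
-11377 - p = -11377 - 1*36260 = -11377 - 36260 = -47637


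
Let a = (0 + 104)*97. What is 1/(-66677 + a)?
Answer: -1/56589 ≈ -1.7671e-5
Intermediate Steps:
a = 10088 (a = 104*97 = 10088)
1/(-66677 + a) = 1/(-66677 + 10088) = 1/(-56589) = -1/56589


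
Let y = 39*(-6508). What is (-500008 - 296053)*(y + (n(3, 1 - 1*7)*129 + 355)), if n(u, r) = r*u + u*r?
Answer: 205464140161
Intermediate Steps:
n(u, r) = 2*r*u (n(u, r) = r*u + r*u = 2*r*u)
y = -253812
(-500008 - 296053)*(y + (n(3, 1 - 1*7)*129 + 355)) = (-500008 - 296053)*(-253812 + ((2*(1 - 1*7)*3)*129 + 355)) = -796061*(-253812 + ((2*(1 - 7)*3)*129 + 355)) = -796061*(-253812 + ((2*(-6)*3)*129 + 355)) = -796061*(-253812 + (-36*129 + 355)) = -796061*(-253812 + (-4644 + 355)) = -796061*(-253812 - 4289) = -796061*(-258101) = 205464140161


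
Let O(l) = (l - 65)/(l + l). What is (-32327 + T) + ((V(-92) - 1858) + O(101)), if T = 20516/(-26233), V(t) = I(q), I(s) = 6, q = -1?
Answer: -90559988329/2649533 ≈ -34180.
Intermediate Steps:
V(t) = 6
O(l) = (-65 + l)/(2*l) (O(l) = (-65 + l)/((2*l)) = (-65 + l)*(1/(2*l)) = (-65 + l)/(2*l))
T = -20516/26233 (T = 20516*(-1/26233) = -20516/26233 ≈ -0.78207)
(-32327 + T) + ((V(-92) - 1858) + O(101)) = (-32327 - 20516/26233) + ((6 - 1858) + (½)*(-65 + 101)/101) = -848054707/26233 + (-1852 + (½)*(1/101)*36) = -848054707/26233 + (-1852 + 18/101) = -848054707/26233 - 187034/101 = -90559988329/2649533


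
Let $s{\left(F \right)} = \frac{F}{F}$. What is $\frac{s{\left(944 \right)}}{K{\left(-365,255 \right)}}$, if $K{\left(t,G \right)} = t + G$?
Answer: $- \frac{1}{110} \approx -0.0090909$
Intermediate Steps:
$s{\left(F \right)} = 1$
$K{\left(t,G \right)} = G + t$
$\frac{s{\left(944 \right)}}{K{\left(-365,255 \right)}} = 1 \frac{1}{255 - 365} = 1 \frac{1}{-110} = 1 \left(- \frac{1}{110}\right) = - \frac{1}{110}$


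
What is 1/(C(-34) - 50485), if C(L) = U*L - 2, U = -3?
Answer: -1/50385 ≈ -1.9847e-5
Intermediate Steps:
C(L) = -2 - 3*L (C(L) = -3*L - 2 = -2 - 3*L)
1/(C(-34) - 50485) = 1/((-2 - 3*(-34)) - 50485) = 1/((-2 + 102) - 50485) = 1/(100 - 50485) = 1/(-50385) = -1/50385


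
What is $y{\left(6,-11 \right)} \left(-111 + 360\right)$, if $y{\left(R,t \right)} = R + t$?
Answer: $-1245$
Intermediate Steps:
$y{\left(6,-11 \right)} \left(-111 + 360\right) = \left(6 - 11\right) \left(-111 + 360\right) = \left(-5\right) 249 = -1245$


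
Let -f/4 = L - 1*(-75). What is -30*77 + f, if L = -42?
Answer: -2442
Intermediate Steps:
f = -132 (f = -4*(-42 - 1*(-75)) = -4*(-42 + 75) = -4*33 = -132)
-30*77 + f = -30*77 - 132 = -2310 - 132 = -2442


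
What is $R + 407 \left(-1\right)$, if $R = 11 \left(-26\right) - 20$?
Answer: $-713$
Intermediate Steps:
$R = -306$ ($R = -286 - 20 = -306$)
$R + 407 \left(-1\right) = -306 + 407 \left(-1\right) = -306 - 407 = -713$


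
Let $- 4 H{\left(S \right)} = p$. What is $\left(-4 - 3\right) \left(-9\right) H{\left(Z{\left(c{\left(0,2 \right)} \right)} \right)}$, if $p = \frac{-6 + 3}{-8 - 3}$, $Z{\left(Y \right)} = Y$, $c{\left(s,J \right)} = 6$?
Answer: $- \frac{189}{44} \approx -4.2955$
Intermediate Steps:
$p = \frac{3}{11}$ ($p = - \frac{3}{-11} = \left(-3\right) \left(- \frac{1}{11}\right) = \frac{3}{11} \approx 0.27273$)
$H{\left(S \right)} = - \frac{3}{44}$ ($H{\left(S \right)} = \left(- \frac{1}{4}\right) \frac{3}{11} = - \frac{3}{44}$)
$\left(-4 - 3\right) \left(-9\right) H{\left(Z{\left(c{\left(0,2 \right)} \right)} \right)} = \left(-4 - 3\right) \left(-9\right) \left(- \frac{3}{44}\right) = \left(-7\right) \left(-9\right) \left(- \frac{3}{44}\right) = 63 \left(- \frac{3}{44}\right) = - \frac{189}{44}$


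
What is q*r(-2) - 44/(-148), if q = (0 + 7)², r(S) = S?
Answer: -3615/37 ≈ -97.703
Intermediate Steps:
q = 49 (q = 7² = 49)
q*r(-2) - 44/(-148) = 49*(-2) - 44/(-148) = -98 - 44*(-1/148) = -98 + 11/37 = -3615/37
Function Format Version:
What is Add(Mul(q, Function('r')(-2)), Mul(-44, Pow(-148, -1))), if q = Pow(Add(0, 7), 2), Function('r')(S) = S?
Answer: Rational(-3615, 37) ≈ -97.703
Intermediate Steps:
q = 49 (q = Pow(7, 2) = 49)
Add(Mul(q, Function('r')(-2)), Mul(-44, Pow(-148, -1))) = Add(Mul(49, -2), Mul(-44, Pow(-148, -1))) = Add(-98, Mul(-44, Rational(-1, 148))) = Add(-98, Rational(11, 37)) = Rational(-3615, 37)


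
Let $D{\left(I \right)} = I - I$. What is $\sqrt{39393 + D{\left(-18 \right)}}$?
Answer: $3 \sqrt{4377} \approx 198.48$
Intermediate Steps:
$D{\left(I \right)} = 0$
$\sqrt{39393 + D{\left(-18 \right)}} = \sqrt{39393 + 0} = \sqrt{39393} = 3 \sqrt{4377}$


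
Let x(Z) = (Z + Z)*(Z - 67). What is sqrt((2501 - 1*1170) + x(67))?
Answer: 11*sqrt(11) ≈ 36.483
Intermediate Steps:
x(Z) = 2*Z*(-67 + Z) (x(Z) = (2*Z)*(-67 + Z) = 2*Z*(-67 + Z))
sqrt((2501 - 1*1170) + x(67)) = sqrt((2501 - 1*1170) + 2*67*(-67 + 67)) = sqrt((2501 - 1170) + 2*67*0) = sqrt(1331 + 0) = sqrt(1331) = 11*sqrt(11)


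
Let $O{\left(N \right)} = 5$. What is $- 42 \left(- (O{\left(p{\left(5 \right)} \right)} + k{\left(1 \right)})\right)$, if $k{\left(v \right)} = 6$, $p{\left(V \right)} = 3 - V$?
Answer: $462$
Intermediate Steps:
$- 42 \left(- (O{\left(p{\left(5 \right)} \right)} + k{\left(1 \right)})\right) = - 42 \left(- (5 + 6)\right) = - 42 \left(\left(-1\right) 11\right) = \left(-42\right) \left(-11\right) = 462$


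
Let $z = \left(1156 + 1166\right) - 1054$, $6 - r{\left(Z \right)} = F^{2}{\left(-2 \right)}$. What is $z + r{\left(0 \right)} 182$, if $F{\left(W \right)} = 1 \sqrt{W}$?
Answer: $2724$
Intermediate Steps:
$F{\left(W \right)} = \sqrt{W}$
$r{\left(Z \right)} = 8$ ($r{\left(Z \right)} = 6 - \left(\sqrt{-2}\right)^{2} = 6 - \left(i \sqrt{2}\right)^{2} = 6 - -2 = 6 + 2 = 8$)
$z = 1268$ ($z = 2322 - 1054 = 1268$)
$z + r{\left(0 \right)} 182 = 1268 + 8 \cdot 182 = 1268 + 1456 = 2724$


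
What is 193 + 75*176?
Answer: 13393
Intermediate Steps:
193 + 75*176 = 193 + 13200 = 13393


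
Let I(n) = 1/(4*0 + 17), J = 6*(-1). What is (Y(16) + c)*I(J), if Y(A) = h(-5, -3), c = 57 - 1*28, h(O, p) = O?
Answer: 24/17 ≈ 1.4118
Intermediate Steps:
c = 29 (c = 57 - 28 = 29)
Y(A) = -5
J = -6
I(n) = 1/17 (I(n) = 1/(0 + 17) = 1/17)
(Y(16) + c)*I(J) = (-5 + 29)*(1/17) = 24*(1/17) = 24/17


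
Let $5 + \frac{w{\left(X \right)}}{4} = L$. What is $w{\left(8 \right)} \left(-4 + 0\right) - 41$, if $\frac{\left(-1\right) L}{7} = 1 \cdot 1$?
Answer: $151$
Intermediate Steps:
$L = -7$ ($L = - 7 \cdot 1 \cdot 1 = \left(-7\right) 1 = -7$)
$w{\left(X \right)} = -48$ ($w{\left(X \right)} = -20 + 4 \left(-7\right) = -20 - 28 = -48$)
$w{\left(8 \right)} \left(-4 + 0\right) - 41 = - 48 \left(-4 + 0\right) - 41 = \left(-48\right) \left(-4\right) - 41 = 192 - 41 = 151$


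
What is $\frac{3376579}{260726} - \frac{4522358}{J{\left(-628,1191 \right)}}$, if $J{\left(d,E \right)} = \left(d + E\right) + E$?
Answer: $- \frac{586586896171}{228656702} \approx -2565.4$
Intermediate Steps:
$J{\left(d,E \right)} = d + 2 E$ ($J{\left(d,E \right)} = \left(E + d\right) + E = d + 2 E$)
$\frac{3376579}{260726} - \frac{4522358}{J{\left(-628,1191 \right)}} = \frac{3376579}{260726} - \frac{4522358}{-628 + 2 \cdot 1191} = 3376579 \cdot \frac{1}{260726} - \frac{4522358}{-628 + 2382} = \frac{3376579}{260726} - \frac{4522358}{1754} = \frac{3376579}{260726} - \frac{2261179}{877} = - \frac{586586896171}{228656702}$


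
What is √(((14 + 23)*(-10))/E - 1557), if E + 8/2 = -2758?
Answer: 4*I*√185574637/1381 ≈ 39.457*I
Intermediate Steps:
E = -2762 (E = -4 - 2758 = -2762)
√(((14 + 23)*(-10))/E - 1557) = √(((14 + 23)*(-10))/(-2762) - 1557) = √((37*(-10))*(-1/2762) - 1557) = √(-370*(-1/2762) - 1557) = √(185/1381 - 1557) = √(-2150032/1381) = 4*I*√185574637/1381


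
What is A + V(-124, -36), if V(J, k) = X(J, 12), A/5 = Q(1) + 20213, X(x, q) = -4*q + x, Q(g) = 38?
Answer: 101083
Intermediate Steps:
X(x, q) = x - 4*q
A = 101255 (A = 5*(38 + 20213) = 5*20251 = 101255)
V(J, k) = -48 + J (V(J, k) = J - 4*12 = J - 48 = -48 + J)
A + V(-124, -36) = 101255 + (-48 - 124) = 101255 - 172 = 101083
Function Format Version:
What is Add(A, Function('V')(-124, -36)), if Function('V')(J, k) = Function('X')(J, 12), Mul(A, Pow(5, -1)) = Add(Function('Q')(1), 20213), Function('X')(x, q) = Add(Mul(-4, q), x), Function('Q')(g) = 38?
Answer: 101083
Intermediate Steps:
Function('X')(x, q) = Add(x, Mul(-4, q))
A = 101255 (A = Mul(5, Add(38, 20213)) = Mul(5, 20251) = 101255)
Function('V')(J, k) = Add(-48, J) (Function('V')(J, k) = Add(J, Mul(-4, 12)) = Add(J, -48) = Add(-48, J))
Add(A, Function('V')(-124, -36)) = Add(101255, Add(-48, -124)) = Add(101255, -172) = 101083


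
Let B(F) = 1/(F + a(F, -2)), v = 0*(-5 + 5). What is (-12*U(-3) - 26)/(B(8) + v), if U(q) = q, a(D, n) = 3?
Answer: 110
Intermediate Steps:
v = 0 (v = 0*0 = 0)
B(F) = 1/(3 + F) (B(F) = 1/(F + 3) = 1/(3 + F))
(-12*U(-3) - 26)/(B(8) + v) = (-12*(-3) - 26)/(1/(3 + 8) + 0) = (36 - 26)/(1/11 + 0) = 10/(1/11 + 0) = 10/(1/11) = 11*10 = 110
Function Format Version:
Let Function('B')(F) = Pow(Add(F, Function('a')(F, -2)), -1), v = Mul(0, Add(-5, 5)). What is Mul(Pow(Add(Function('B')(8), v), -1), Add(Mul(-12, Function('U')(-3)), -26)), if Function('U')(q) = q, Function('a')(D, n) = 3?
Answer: 110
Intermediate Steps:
v = 0 (v = Mul(0, 0) = 0)
Function('B')(F) = Pow(Add(3, F), -1) (Function('B')(F) = Pow(Add(F, 3), -1) = Pow(Add(3, F), -1))
Mul(Pow(Add(Function('B')(8), v), -1), Add(Mul(-12, Function('U')(-3)), -26)) = Mul(Pow(Add(Pow(Add(3, 8), -1), 0), -1), Add(Mul(-12, -3), -26)) = Mul(Pow(Add(Pow(11, -1), 0), -1), Add(36, -26)) = Mul(Pow(Add(Rational(1, 11), 0), -1), 10) = Mul(Pow(Rational(1, 11), -1), 10) = Mul(11, 10) = 110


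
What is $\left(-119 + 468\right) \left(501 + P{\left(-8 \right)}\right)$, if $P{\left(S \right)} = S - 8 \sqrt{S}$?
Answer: $172057 - 5584 i \sqrt{2} \approx 1.7206 \cdot 10^{5} - 7897.0 i$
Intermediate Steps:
$\left(-119 + 468\right) \left(501 + P{\left(-8 \right)}\right) = \left(-119 + 468\right) \left(501 - \left(8 + 8 \sqrt{-8}\right)\right) = 349 \left(501 - \left(8 + 8 \cdot 2 i \sqrt{2}\right)\right) = 349 \left(501 - \left(8 + 16 i \sqrt{2}\right)\right) = 349 \left(493 - 16 i \sqrt{2}\right) = 172057 - 5584 i \sqrt{2}$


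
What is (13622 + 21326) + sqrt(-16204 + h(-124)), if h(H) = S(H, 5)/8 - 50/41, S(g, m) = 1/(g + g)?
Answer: 34948 + I*sqrt(1675428917007)/10168 ≈ 34948.0 + 127.3*I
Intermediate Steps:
S(g, m) = 1/(2*g)
h(H) = -50/41 + 1/(16*H) (h(H) = (1/(2*H))/8 - 50/41 = (1/(2*H))*(1/8) - 50*1/41 = 1/(16*H) - 50/41 = -50/41 + 1/(16*H))
(13622 + 21326) + sqrt(-16204 + h(-124)) = (13622 + 21326) + sqrt(-16204 + (1/656)*(41 - 800*(-124))/(-124)) = 34948 + sqrt(-16204 + (1/656)*(-1/124)*(41 + 99200)) = 34948 + sqrt(-16204 + (1/656)*(-1/124)*99241) = 34948 + sqrt(-16204 - 99241/81344) = 34948 + sqrt(-1318197417/81344) = 34948 + I*sqrt(1675428917007)/10168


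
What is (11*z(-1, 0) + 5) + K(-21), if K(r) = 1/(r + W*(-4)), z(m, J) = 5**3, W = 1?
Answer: 34499/25 ≈ 1380.0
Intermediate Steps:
z(m, J) = 125
K(r) = 1/(-4 + r) (K(r) = 1/(r + 1*(-4)) = 1/(r - 4) = 1/(-4 + r))
(11*z(-1, 0) + 5) + K(-21) = (11*125 + 5) + 1/(-4 - 21) = (1375 + 5) + 1/(-25) = 1380 - 1/25 = 34499/25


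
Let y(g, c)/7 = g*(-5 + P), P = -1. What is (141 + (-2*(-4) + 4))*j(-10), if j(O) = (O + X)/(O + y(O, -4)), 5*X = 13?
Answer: -5661/2050 ≈ -2.7615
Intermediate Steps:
X = 13/5 (X = (⅕)*13 = 13/5 ≈ 2.6000)
y(g, c) = -42*g (y(g, c) = 7*(g*(-5 - 1)) = 7*(g*(-6)) = 7*(-6*g) = -42*g)
j(O) = -(13/5 + O)/(41*O) (j(O) = (O + 13/5)/(O - 42*O) = (13/5 + O)/((-41*O)) = (13/5 + O)*(-1/(41*O)) = -(13/5 + O)/(41*O))
(141 + (-2*(-4) + 4))*j(-10) = (141 + (-2*(-4) + 4))*((1/205)*(-13 - 5*(-10))/(-10)) = (141 + (8 + 4))*((1/205)*(-⅒)*(-13 + 50)) = (141 + 12)*((1/205)*(-⅒)*37) = 153*(-37/2050) = -5661/2050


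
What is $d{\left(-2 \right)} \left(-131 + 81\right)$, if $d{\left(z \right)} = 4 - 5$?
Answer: $50$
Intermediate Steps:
$d{\left(z \right)} = -1$
$d{\left(-2 \right)} \left(-131 + 81\right) = - (-131 + 81) = \left(-1\right) \left(-50\right) = 50$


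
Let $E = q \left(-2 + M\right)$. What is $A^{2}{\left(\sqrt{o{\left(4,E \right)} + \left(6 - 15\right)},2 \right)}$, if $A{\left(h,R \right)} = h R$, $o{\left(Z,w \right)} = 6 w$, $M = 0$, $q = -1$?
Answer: $12$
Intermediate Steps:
$E = 2$ ($E = - (-2 + 0) = \left(-1\right) \left(-2\right) = 2$)
$A{\left(h,R \right)} = R h$
$A^{2}{\left(\sqrt{o{\left(4,E \right)} + \left(6 - 15\right)},2 \right)} = \left(2 \sqrt{6 \cdot 2 + \left(6 - 15\right)}\right)^{2} = \left(2 \sqrt{12 + \left(6 - 15\right)}\right)^{2} = \left(2 \sqrt{12 - 9}\right)^{2} = \left(2 \sqrt{3}\right)^{2} = 12$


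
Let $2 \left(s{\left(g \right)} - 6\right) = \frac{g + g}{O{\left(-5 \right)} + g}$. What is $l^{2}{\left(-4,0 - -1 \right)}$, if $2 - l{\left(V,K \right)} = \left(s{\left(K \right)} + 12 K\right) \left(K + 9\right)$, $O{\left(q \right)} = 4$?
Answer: $32400$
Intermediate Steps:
$s{\left(g \right)} = 6 + \frac{g}{4 + g}$ ($s{\left(g \right)} = 6 + \frac{\left(g + g\right) \frac{1}{4 + g}}{2} = 6 + \frac{2 g \frac{1}{4 + g}}{2} = 6 + \frac{g}{4 + g}$)
$l{\left(V,K \right)} = 2 - \left(9 + K\right) \left(12 K + \frac{24 + 7 K}{4 + K}\right)$ ($l{\left(V,K \right)} = 2 - \left(\frac{24 + 7 K}{4 + K} + 12 K\right) \left(K + 9\right) = 2 - \left(12 K + \frac{24 + 7 K}{4 + K}\right) \left(9 + K\right) = 2 - \left(9 + K\right) \left(12 K + \frac{24 + 7 K}{4 + K}\right)$)
$l^{2}{\left(-4,0 - -1 \right)} = \left(\frac{-208 - 517 \left(0 - -1\right) - 163 \left(0 - -1\right)^{2} - 12 \left(0 - -1\right)^{3}}{4 + \left(0 - -1\right)}\right)^{2} = \left(\frac{-208 - 517 \left(0 + 1\right) - 163 \left(0 + 1\right)^{2} - 12 \left(0 + 1\right)^{3}}{4 + \left(0 + 1\right)}\right)^{2} = \left(\frac{-208 - 517 - 163 \cdot 1^{2} - 12 \cdot 1^{3}}{4 + 1}\right)^{2} = \left(\frac{-208 - 517 - 163 - 12}{5}\right)^{2} = \left(\frac{1}{5} \left(-900\right)\right)^{2} = \left(-180\right)^{2} = 32400$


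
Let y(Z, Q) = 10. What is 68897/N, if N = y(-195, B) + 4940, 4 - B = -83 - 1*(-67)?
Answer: 68897/4950 ≈ 13.919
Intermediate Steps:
B = 20 (B = 4 - (-83 - 1*(-67)) = 4 - (-83 + 67) = 4 - 1*(-16) = 4 + 16 = 20)
N = 4950 (N = 10 + 4940 = 4950)
68897/N = 68897/4950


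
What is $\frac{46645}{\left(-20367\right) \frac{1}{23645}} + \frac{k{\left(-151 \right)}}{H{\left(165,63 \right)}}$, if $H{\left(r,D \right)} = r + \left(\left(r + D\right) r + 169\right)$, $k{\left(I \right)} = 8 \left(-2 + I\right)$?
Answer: $- \frac{20930144756029}{386504559} \approx -54152.0$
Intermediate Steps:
$k{\left(I \right)} = -16 + 8 I$
$H{\left(r,D \right)} = 169 + r + r \left(D + r\right)$ ($H{\left(r,D \right)} = r + \left(\left(D + r\right) r + 169\right) = r + \left(r \left(D + r\right) + 169\right) = r + \left(169 + r \left(D + r\right)\right) = 169 + r + r \left(D + r\right)$)
$\frac{46645}{\left(-20367\right) \frac{1}{23645}} + \frac{k{\left(-151 \right)}}{H{\left(165,63 \right)}} = \frac{46645}{\left(-20367\right) \frac{1}{23645}} + \frac{-16 + 8 \left(-151\right)}{169 + 165 + 165^{2} + 63 \cdot 165} = \frac{46645}{\left(-20367\right) \frac{1}{23645}} + \frac{-16 - 1208}{169 + 165 + 27225 + 10395} = \frac{46645}{- \frac{20367}{23645}} - \frac{1224}{37954} = 46645 \left(- \frac{23645}{20367}\right) - \frac{612}{18977} = - \frac{1102921025}{20367} - \frac{612}{18977} = - \frac{20930144756029}{386504559}$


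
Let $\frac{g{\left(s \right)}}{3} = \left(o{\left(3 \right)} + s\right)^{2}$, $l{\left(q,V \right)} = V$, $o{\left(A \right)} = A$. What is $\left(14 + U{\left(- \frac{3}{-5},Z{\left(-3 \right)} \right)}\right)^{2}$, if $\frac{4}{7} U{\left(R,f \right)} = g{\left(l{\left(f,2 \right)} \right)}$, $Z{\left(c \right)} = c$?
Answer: $\frac{337561}{16} \approx 21098.0$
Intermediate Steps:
$g{\left(s \right)} = 3 \left(3 + s\right)^{2}$
$U{\left(R,f \right)} = \frac{525}{4}$ ($U{\left(R,f \right)} = \frac{7 \cdot 3 \left(3 + 2\right)^{2}}{4} = \frac{7 \cdot 3 \cdot 5^{2}}{4} = \frac{7 \cdot 3 \cdot 25}{4} = \frac{7}{4} \cdot 75 = \frac{525}{4}$)
$\left(14 + U{\left(- \frac{3}{-5},Z{\left(-3 \right)} \right)}\right)^{2} = \left(14 + \frac{525}{4}\right)^{2} = \left(\frac{581}{4}\right)^{2} = \frac{337561}{16}$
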